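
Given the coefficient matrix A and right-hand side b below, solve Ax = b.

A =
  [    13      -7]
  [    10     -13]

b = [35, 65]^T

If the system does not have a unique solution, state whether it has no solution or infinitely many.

x_1 = 0, x_2 = -5

Row-reduce the augmented matrix:
R1 ← R1 / (13).
R2 ← R2 − 10·R1.
R2 ← R2 / (-99/13).
R1 ← R1 + 7/13·R2.
Reading off the reduced rows gives x_1 = 0, x_2 = -5.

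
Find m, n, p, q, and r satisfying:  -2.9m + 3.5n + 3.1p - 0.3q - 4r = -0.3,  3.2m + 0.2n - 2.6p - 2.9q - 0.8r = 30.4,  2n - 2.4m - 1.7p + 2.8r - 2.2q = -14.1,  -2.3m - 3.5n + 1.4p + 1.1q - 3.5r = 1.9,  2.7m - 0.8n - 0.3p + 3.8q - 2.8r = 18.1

Row-reduce the augmented matrix:
R1 ← R1 / (-29/10).
R2 ← R2 − 16/5·R1.
R3 ← R3 + 12/5·R1.
R4 ← R4 + 23/10·R1.
R5 ← R5 − 27/10·R1.
R2 ← R2 / (589/145).
R1 ← R1 + 35/29·R2.
R3 ← R3 + 26/29·R2.
R4 ← R4 + 182/29·R2.
R5 ← R5 − 713/290·R2.
R3 ← R3 / (-24057/5890).
R1 ← R1 + 486/589·R3.
R2 ← R2 − 119/589·R3.
R4 ← R4 − 1233/5890·R3.
R5 ← R5 − 397/190·R3.
R4 ← R4 / (-5629/1485).
R1 ← R1 + 7/22·R4.
R2 ← R2 + 4957/5346·R4.
R3 ← R3 − 1744/2673·R4.
R5 ← R5 − 219883/53460·R4.
R5 ← R5 / (-58673791/6079320).
R1 ← R1 + 99173/202644·R5.
R2 ← R2 − 577657/607932·R5.
R3 ← R3 + 397196/151983·R5.
R4 ← R4 − 217279/101322·R5.
Reading off the reduced rows gives m = 4, n = 0, p = -3, q = -2, r = -5.

m = 4, n = 0, p = -3, q = -2, r = -5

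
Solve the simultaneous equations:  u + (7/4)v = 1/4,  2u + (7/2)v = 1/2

infinitely many solutions

Row-reduce:
R2 ← R2 − 2·R1.
Rank is 1 with 2 unknowns, leaving v free.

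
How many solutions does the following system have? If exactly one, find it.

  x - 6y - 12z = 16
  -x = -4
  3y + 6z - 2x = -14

infinitely many solutions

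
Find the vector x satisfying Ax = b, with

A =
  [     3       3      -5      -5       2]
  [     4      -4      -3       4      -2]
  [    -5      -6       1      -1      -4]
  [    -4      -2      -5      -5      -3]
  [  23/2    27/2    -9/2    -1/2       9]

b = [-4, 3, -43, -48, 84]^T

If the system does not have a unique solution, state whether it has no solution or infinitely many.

infinitely many solutions

Row-reduce:
R1 ← R1 / (3).
R2 ← R2 − 4·R1.
R3 ← R3 + 5·R1.
R4 ← R4 + 4·R1.
R5 ← R5 − 23/2·R1.
R2 ← R2 / (-8).
R1 ← R1 − 1·R2.
R3 ← R3 + 1·R2.
R4 ← R4 − 2·R2.
R5 ← R5 − 2·R2.
R3 ← R3 / (-187/24).
R1 ← R1 + 29/24·R3.
R2 ← R2 + 11/24·R3.
R4 ← R4 + 43/4·R3.
R5 ← R5 − 187/12·R3.
R4 ← R4 / (1069/187).
R1 ← R1 − 247/187·R4.
R2 ← R2 + 12/17·R4.
R3 ← R3 − 256/187·R4.
Rank is 4 with 5 unknowns, leaving x_5 free.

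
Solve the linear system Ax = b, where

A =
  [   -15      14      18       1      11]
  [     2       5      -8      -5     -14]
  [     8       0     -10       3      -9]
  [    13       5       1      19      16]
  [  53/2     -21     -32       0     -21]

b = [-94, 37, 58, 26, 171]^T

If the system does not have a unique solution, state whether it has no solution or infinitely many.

no solution

Row-reduce:
R1 ← R1 / (-15).
R2 ← R2 − 2·R1.
R3 ← R3 − 8·R1.
R4 ← R4 − 13·R1.
R5 ← R5 − 53/2·R1.
R2 ← R2 / (103/15).
R1 ← R1 + 14/15·R2.
R3 ← R3 − 112/15·R2.
R4 ← R4 − 257/15·R2.
R5 ← R5 − 56/15·R2.
R3 ← R3 / (586/103).
R1 ← R1 + 202/103·R3.
R2 ← R2 + 84/103·R3.
R4 ← R4 − 3149/103·R3.
R5 ← R5 − 293/103·R3.
R4 ← R4 / (-9033/586).
R1 ← R1 − 678/293·R4.
R2 ← R2 − 163/293·R4.
R3 ← R3 − 909/586·R4.
Row 5 reduces to 0 = 1, a contradiction. The system is inconsistent.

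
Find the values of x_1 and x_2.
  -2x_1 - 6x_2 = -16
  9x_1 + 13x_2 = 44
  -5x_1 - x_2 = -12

x_1 = 2, x_2 = 2

Row-reduce the augmented matrix:
R1 ← R1 / (-2).
R2 ← R2 − 9·R1.
R3 ← R3 + 5·R1.
R2 ← R2 / (-14).
R1 ← R1 − 3·R2.
R3 ← R3 − 14·R2.
R3 reduces to 0 = 0, so the extra equation is consistent.
Reading off the reduced rows gives x_1 = 2, x_2 = 2.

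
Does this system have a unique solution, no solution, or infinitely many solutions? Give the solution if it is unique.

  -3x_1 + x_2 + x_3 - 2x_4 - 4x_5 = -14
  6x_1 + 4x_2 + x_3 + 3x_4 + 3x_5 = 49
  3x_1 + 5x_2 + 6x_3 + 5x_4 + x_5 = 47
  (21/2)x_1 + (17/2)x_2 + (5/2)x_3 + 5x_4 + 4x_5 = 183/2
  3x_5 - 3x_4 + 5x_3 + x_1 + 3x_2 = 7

Row-reduce:
R1 ← R1 / (-3).
R2 ← R2 − 6·R1.
R3 ← R3 − 3·R1.
R4 ← R4 − 21/2·R1.
R5 ← R5 − 1·R1.
R2 ← R2 / (6).
R1 ← R1 + 1/3·R2.
R3 ← R3 − 6·R2.
R4 ← R4 − 12·R2.
R5 ← R5 − 10/3·R2.
R3 ← R3 / (4).
R1 ← R1 + 1/6·R3.
R2 ← R2 − 1/2·R3.
R5 ← R5 − 11/3·R3.
Swap R4 and R5.
R4 ← R4 / (-61/9).
R1 ← R1 − 7/9·R4.
R2 ← R2 + 2/3·R4.
R3 ← R3 − 1·R4.
Row 5 reduces to 0 = 1/2, a contradiction. The system is inconsistent.

no solution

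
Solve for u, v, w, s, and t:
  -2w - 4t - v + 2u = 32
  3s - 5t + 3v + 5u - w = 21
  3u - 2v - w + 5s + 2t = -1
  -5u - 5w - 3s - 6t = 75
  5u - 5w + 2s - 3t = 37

Row-reduce the augmented matrix:
R1 ← R1 / (2).
R2 ← R2 − 5·R1.
R3 ← R3 − 3·R1.
R4 ← R4 + 5·R1.
R5 ← R5 − 5·R1.
R2 ← R2 / (11/2).
R1 ← R1 + 1/2·R2.
R3 ← R3 + 1/2·R2.
R4 ← R4 + 5/2·R2.
R5 ← R5 − 5/2·R2.
R3 ← R3 / (26/11).
R1 ← R1 + 7/11·R3.
R2 ← R2 − 8/11·R3.
R4 ← R4 + 90/11·R3.
R5 ← R5 + 20/11·R3.
R4 ← R4 / (216/13).
R1 ← R1 − 22/13·R4.
R2 ← R2 + 14/13·R4.
R3 ← R3 − 29/13·R4.
R5 ← R5 − 61/13·R4.
R5 ← R5 / (739/108).
R1 ← R1 + 23/27·R5.
R2 ← R2 + 37/54·R5.
R3 ← R3 − 161/108·R5.
R4 ← R4 − 101/108·R5.
Reading off the reduced rows gives u = -3, v = -2, w = -6, s = 2, t = -6.

u = -3, v = -2, w = -6, s = 2, t = -6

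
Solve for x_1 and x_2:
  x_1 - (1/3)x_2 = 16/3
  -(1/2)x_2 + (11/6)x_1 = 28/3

Row-reduce the augmented matrix:
R2 ← R2 − 11/6·R1.
R2 ← R2 / (1/9).
R1 ← R1 + 1/3·R2.
Reading off the reduced rows gives x_1 = 4, x_2 = -4.

x_1 = 4, x_2 = -4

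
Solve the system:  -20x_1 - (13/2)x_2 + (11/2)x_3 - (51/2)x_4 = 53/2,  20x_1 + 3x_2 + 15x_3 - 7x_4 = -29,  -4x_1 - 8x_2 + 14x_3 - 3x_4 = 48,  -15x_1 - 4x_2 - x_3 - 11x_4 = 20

no solution

Row-reduce:
R1 ← R1 / (-20).
R2 ← R2 − 20·R1.
R3 ← R3 + 4·R1.
R4 ← R4 + 15·R1.
R2 ← R2 / (-7/2).
R1 ← R1 − 13/40·R2.
R3 ← R3 + 67/10·R2.
R4 ← R4 − 7/8·R2.
R3 ← R3 / (-922/35).
R1 ← R1 − 57/35·R3.
R2 ← R2 + 41/7·R3.
Row 4 reduces to 0 = -1/2, a contradiction. The system is inconsistent.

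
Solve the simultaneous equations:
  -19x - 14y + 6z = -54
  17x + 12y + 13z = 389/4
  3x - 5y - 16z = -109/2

Row-reduce the augmented matrix:
R1 ← R1 / (-19).
R2 ← R2 − 17·R1.
R3 ← R3 − 3·R1.
R2 ← R2 / (-10/19).
R1 ← R1 − 14/19·R2.
R3 ← R3 + 137/19·R2.
R3 ← R3 / (-2667/10).
R1 ← R1 − 127/5·R3.
R2 ← R2 + 349/10·R3.
Reading off the reduced rows gives x = 3/2, y = 3, z = 11/4.

x = 3/2, y = 3, z = 11/4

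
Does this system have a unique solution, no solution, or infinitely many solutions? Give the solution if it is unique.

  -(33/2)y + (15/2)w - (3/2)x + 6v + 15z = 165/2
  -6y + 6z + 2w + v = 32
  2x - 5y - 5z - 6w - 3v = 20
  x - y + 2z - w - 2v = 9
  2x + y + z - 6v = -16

infinitely many solutions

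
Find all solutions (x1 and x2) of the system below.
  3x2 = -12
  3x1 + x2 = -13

From equation 2: x2 = -13 − 3·x1.
Substitute into equation 1 and solve: x1 = -3.
Then x2 = -4.

x1 = -3, x2 = -4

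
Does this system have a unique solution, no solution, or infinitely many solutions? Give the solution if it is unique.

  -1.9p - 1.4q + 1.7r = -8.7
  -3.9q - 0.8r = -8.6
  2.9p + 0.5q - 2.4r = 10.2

p = 4, q = 2, r = 1

Row-reduce the augmented matrix:
R1 ← R1 / (-19/10).
R3 ← R3 − 29/10·R1.
R2 ← R2 / (-39/10).
R1 ← R1 − 14/19·R2.
R3 ← R3 + 311/190·R2.
R3 ← R3 / (3931/7410).
R1 ← R1 + 775/741·R3.
R2 ← R2 − 8/39·R3.
Reading off the reduced rows gives p = 4, q = 2, r = 1.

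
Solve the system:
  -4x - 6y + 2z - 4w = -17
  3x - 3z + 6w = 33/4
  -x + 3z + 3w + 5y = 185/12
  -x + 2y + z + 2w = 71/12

Row-reduce the augmented matrix:
R1 ← R1 / (-4).
R2 ← R2 − 3·R1.
R3 ← R3 + 1·R1.
R4 ← R4 + 1·R1.
R2 ← R2 / (-9/2).
R1 ← R1 − 3/2·R2.
R3 ← R3 − 13/2·R2.
R4 ← R4 − 7/2·R2.
R3 ← R3 / (1/3).
R1 ← R1 + 1·R3.
R2 ← R2 − 1/3·R3.
R4 ← R4 + 2/3·R3.
R4 ← R4 / (22).
R1 ← R1 − 27·R4.
R2 ← R2 + 9·R4.
R3 ← R3 − 25·R4.
Reading off the reduced rows gives x = 7/4, y = 4/3, z = 2, w = 3/2.

x = 7/4, y = 4/3, z = 2, w = 3/2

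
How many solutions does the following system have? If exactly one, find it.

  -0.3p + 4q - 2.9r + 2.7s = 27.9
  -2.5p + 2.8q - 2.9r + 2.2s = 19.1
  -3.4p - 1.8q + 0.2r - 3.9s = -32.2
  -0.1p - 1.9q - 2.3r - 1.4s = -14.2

Row-reduce the augmented matrix:
R1 ← R1 / (-3/10).
R2 ← R2 + 5/2·R1.
R3 ← R3 + 17/5·R1.
R4 ← R4 + 1/10·R1.
R2 ← R2 / (-458/15).
R1 ← R1 + 40/3·R2.
R3 ← R3 + 707/15·R2.
R4 ← R4 + 97/30·R2.
R3 ← R3 / (109/458).
R1 ← R1 − 87/229·R3.
R2 ← R2 + 319/458·R3.
R4 ← R4 + 16421/4580·R3.
R4 ← R4 / (-521123/10900).
R1 ← R1 − 5357/1090·R4.
R2 ← R2 + 9367/1090·R4.
R3 ← R3 + 14489/1090·R4.
Reading off the reduced rows gives p = 1, q = 3, r = 0, s = 6.

p = 1, q = 3, r = 0, s = 6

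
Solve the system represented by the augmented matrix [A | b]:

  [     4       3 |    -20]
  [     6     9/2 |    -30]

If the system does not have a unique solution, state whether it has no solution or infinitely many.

Row-reduce:
R1 ← R1 / (4).
R2 ← R2 − 6·R1.
Rank is 1 with 2 unknowns, leaving x_2 free.

infinitely many solutions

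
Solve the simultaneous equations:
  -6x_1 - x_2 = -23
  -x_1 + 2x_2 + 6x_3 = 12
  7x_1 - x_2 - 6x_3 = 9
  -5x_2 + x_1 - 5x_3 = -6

Row-reduce:
R1 ← R1 / (-6).
R2 ← R2 + 1·R1.
R3 ← R3 − 7·R1.
R4 ← R4 − 1·R1.
R2 ← R2 / (13/6).
R1 ← R1 − 1/6·R2.
R3 ← R3 + 13/6·R2.
R4 ← R4 + 31/6·R2.
Swap R3 and R4.
R3 ← R3 / (121/13).
R1 ← R1 + 6/13·R3.
R2 ← R2 − 36/13·R3.
Row 4 reduces to 0 = -2, a contradiction. The system is inconsistent.

no solution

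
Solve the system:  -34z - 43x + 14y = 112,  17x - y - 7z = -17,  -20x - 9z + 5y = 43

infinitely many solutions

Row-reduce:
R1 ← R1 / (-43).
R2 ← R2 − 17·R1.
R3 ← R3 + 20·R1.
R2 ← R2 / (195/43).
R1 ← R1 + 14/43·R2.
R3 ← R3 + 65/43·R2.
Rank is 2 with 3 unknowns, leaving z free.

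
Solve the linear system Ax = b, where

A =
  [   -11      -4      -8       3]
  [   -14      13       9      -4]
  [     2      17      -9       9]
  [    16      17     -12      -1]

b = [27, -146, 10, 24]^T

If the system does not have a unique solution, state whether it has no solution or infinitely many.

x_1 = 3, x_2 = -4, x_3 = -4, x_4 = 4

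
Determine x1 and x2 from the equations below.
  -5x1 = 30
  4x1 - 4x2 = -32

Row-reduce the augmented matrix:
R1 ← R1 / (-5).
R2 ← R2 − 4·R1.
R2 ← R2 / (-4).
Reading off the reduced rows gives x1 = -6, x2 = 2.

x1 = -6, x2 = 2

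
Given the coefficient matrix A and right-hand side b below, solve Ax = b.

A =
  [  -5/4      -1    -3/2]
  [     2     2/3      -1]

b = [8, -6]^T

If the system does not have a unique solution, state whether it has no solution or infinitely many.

infinitely many solutions

Row-reduce:
R1 ← R1 / (-5/4).
R2 ← R2 − 2·R1.
R2 ← R2 / (-14/15).
R1 ← R1 − 4/5·R2.
Rank is 2 with 3 unknowns, leaving x_3 free.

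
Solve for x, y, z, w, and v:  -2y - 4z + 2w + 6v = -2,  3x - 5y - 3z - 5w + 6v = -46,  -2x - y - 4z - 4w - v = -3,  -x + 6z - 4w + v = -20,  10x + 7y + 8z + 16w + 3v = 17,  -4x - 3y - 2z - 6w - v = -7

Row-reduce the augmented matrix:
Swap R1 and R2.
R1 ← R1 / (3).
R3 ← R3 + 2·R1.
R4 ← R4 + 1·R1.
R5 ← R5 − 10·R1.
R6 ← R6 + 4·R1.
R2 ← R2 / (-2).
R1 ← R1 + 5/3·R2.
R3 ← R3 + 13/3·R2.
R4 ← R4 + 5/3·R2.
R5 ← R5 − 71/3·R2.
R6 ← R6 + 29/3·R2.
R3 ← R3 / (8/3).
R1 ← R1 − 7/3·R3.
R2 ← R2 − 2·R3.
R4 ← R4 − 25/3·R3.
R5 ← R5 + 88/3·R3.
R6 ← R6 − 40/3·R3.
R4 ← R4 / (233/8).
R1 ← R1 − 55/8·R4.
R2 ← R2 − 31/4·R4.
R3 ← R3 + 35/8·R4.
R5 ← R5 + 72·R4.
R6 ← R6 − 36·R4.
R5 ← R5 / (3800/233).
R1 ← R1 + 269/233·R5.
R2 ← R2 + 765/233·R5.
R3 ← R3 − 150/233·R5.
R4 ← R4 − 234/233·R5.
R6 ← R6 + 1900/233·R5.
R6 reduces to 0 = 0, so the extra equation is consistent.
Reading off the reduced rows gives x = -4, y = 1, z = -1, w = 4, v = -2.

x = -4, y = 1, z = -1, w = 4, v = -2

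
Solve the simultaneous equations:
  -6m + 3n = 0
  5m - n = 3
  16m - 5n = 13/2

no solution

Row-reduce:
R1 ← R1 / (-6).
R2 ← R2 − 5·R1.
R3 ← R3 − 16·R1.
R2 ← R2 / (3/2).
R1 ← R1 + 1/2·R2.
R3 ← R3 − 3·R2.
Row 3 reduces to 0 = 1/2, a contradiction. The system is inconsistent.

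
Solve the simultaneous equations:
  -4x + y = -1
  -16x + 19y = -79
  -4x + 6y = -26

Row-reduce the augmented matrix:
R1 ← R1 / (-4).
R2 ← R2 + 16·R1.
R3 ← R3 + 4·R1.
R2 ← R2 / (15).
R1 ← R1 + 1/4·R2.
R3 ← R3 − 5·R2.
R3 reduces to 0 = 0, so the extra equation is consistent.
Reading off the reduced rows gives x = -1, y = -5.

x = -1, y = -5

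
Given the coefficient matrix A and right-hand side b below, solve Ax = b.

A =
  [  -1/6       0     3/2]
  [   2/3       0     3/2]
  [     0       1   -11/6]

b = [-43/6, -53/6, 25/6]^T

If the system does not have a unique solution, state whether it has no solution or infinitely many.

x_1 = -2, x_2 = -5, x_3 = -5

Row-reduce the augmented matrix:
R1 ← R1 / (-1/6).
R2 ← R2 − 2/3·R1.
Swap R2 and R3.
R3 ← R3 / (15/2).
R1 ← R1 + 9·R3.
R2 ← R2 + 11/6·R3.
Reading off the reduced rows gives x_1 = -2, x_2 = -5, x_3 = -5.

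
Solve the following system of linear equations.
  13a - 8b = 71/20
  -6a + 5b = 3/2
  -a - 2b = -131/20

a = 7/4, b = 12/5

Row-reduce the augmented matrix:
R1 ← R1 / (13).
R2 ← R2 + 6·R1.
R3 ← R3 + 1·R1.
R2 ← R2 / (17/13).
R1 ← R1 + 8/13·R2.
R3 ← R3 + 34/13·R2.
R3 reduces to 0 = 0, so the extra equation is consistent.
Reading off the reduced rows gives a = 7/4, b = 12/5.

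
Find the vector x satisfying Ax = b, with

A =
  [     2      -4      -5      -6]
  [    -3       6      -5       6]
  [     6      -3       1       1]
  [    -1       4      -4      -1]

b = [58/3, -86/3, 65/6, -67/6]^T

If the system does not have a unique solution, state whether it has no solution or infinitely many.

Row-reduce the augmented matrix:
R1 ← R1 / (2).
R2 ← R2 + 3·R1.
R3 ← R3 − 6·R1.
R4 ← R4 + 1·R1.
Swap R2 and R3.
R2 ← R2 / (9).
R1 ← R1 + 2·R2.
R4 ← R4 − 2·R2.
R3 ← R3 / (-25/2).
R1 ← R1 − 19/18·R3.
R2 ← R2 − 16/9·R3.
R4 ← R4 + 181/18·R3.
R4 ← R4 / (-1307/225).
R1 ← R1 − 218/225·R4.
R2 ← R2 − 379/225·R4.
R3 ← R3 − 6/25·R4.
Reading off the reduced rows gives x_1 = 2/3, x_2 = -8/3, x_3 = 1/3, x_4 = -3/2.

x_1 = 2/3, x_2 = -8/3, x_3 = 1/3, x_4 = -3/2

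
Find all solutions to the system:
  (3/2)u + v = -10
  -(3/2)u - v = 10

infinitely many solutions

Row-reduce:
R1 ← R1 / (3/2).
R2 ← R2 + 3/2·R1.
Rank is 1 with 2 unknowns, leaving v free.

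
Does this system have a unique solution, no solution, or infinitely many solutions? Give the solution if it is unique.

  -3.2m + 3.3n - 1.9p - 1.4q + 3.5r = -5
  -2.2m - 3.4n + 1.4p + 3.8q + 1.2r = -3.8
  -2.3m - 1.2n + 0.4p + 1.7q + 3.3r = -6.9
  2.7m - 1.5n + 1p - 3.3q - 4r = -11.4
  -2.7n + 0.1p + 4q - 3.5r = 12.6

m = 3, n = 4, p = -1, q = 5, r = -1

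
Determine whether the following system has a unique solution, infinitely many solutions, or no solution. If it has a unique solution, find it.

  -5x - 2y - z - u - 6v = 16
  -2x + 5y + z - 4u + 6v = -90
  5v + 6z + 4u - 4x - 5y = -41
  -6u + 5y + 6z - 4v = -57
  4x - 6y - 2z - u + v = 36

x = 5, y = -3, z = -5, u = 6, v = -6

Row-reduce the augmented matrix:
R1 ← R1 / (-5).
R2 ← R2 + 2·R1.
R3 ← R3 + 4·R1.
R5 ← R5 − 4·R1.
R2 ← R2 / (29/5).
R1 ← R1 − 2/5·R2.
R3 ← R3 + 17/5·R2.
R4 ← R4 − 5·R2.
R5 ← R5 + 38/5·R2.
R3 ← R3 / (221/29).
R1 ← R1 − 3/29·R3.
R2 ← R2 − 7/29·R3.
R4 ← R4 − 139/29·R3.
R5 ← R5 + 28/29·R3.
R4 ← R4 / (-78/17).
R1 ← R1 − 7/17·R4.
R2 ← R2 + 12/17·R4.
R3 ← R3 − 6/17·R4.
R5 ← R5 + 105/17·R4.
R5 ← R5 / (12395/338).
R1 ← R1 + 1439/1014·R5.
R2 ← R2 − 699/169·R5.
R3 ← R3 − 60/169·R5.
R4 ← R4 − 4531/1014·R5.
Reading off the reduced rows gives x = 5, y = -3, z = -5, u = 6, v = -6.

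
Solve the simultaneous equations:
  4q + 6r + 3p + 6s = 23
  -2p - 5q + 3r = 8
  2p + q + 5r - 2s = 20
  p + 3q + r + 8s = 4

no solution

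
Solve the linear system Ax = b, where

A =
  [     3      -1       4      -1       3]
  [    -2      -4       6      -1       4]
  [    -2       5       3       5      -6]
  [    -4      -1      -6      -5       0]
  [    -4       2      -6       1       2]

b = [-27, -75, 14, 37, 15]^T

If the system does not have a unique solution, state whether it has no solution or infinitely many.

x_1 = 3, x_2 = 6, x_3 = -5, x_4 = -5, x_5 = -5

Row-reduce the augmented matrix:
R1 ← R1 / (3).
R2 ← R2 + 2·R1.
R3 ← R3 + 2·R1.
R4 ← R4 + 4·R1.
R5 ← R5 + 4·R1.
R2 ← R2 / (-14/3).
R1 ← R1 + 1/3·R2.
R3 ← R3 − 13/3·R2.
R4 ← R4 + 7/3·R2.
R5 ← R5 − 2/3·R2.
R3 ← R3 / (96/7).
R1 ← R1 − 5/7·R3.
R2 ← R2 + 13/7·R3.
R4 ← R4 + 5·R3.
R5 ← R5 − 4/7·R3.
R4 ← R4 / (-287/64).
R1 ← R1 + 23/64·R4.
R2 ← R2 − 47/64·R4.
R3 ← R3 − 13/64·R4.
R5 ← R5 + 11/16·R4.
R5 ← R5 / (1880/287).
R1 ← R1 − 313/861·R5.
R2 ← R2 + 234/287·R5.
R3 ← R3 − 160/861·R5.
R4 ← R4 + 302/861·R5.
Reading off the reduced rows gives x_1 = 3, x_2 = 6, x_3 = -5, x_4 = -5, x_5 = -5.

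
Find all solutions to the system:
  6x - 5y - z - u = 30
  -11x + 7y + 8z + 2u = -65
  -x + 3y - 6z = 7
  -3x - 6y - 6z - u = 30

Row-reduce:
R1 ← R1 / (6).
R2 ← R2 + 11·R1.
R3 ← R3 + 1·R1.
R4 ← R4 + 3·R1.
R2 ← R2 / (-13/6).
R1 ← R1 + 5/6·R2.
R3 ← R3 − 13/6·R2.
R4 ← R4 + 17/2·R2.
Swap R3 and R4.
R3 ← R3 / (-399/13).
R1 ← R1 + 33/13·R3.
R2 ← R2 + 37/13·R3.
Row 4 reduces to 0 = 2, a contradiction. The system is inconsistent.

no solution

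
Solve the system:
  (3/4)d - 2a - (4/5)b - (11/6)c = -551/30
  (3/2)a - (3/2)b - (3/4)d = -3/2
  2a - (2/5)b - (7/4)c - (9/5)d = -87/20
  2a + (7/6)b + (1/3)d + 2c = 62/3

Row-reduce the augmented matrix:
R1 ← R1 / (-2).
R2 ← R2 − 3/2·R1.
R3 ← R3 − 2·R1.
R4 ← R4 − 2·R1.
R2 ← R2 / (-21/10).
R1 ← R1 − 2/5·R2.
R3 ← R3 + 6/5·R2.
R4 ← R4 − 11/30·R2.
R3 ← R3 / (-235/84).
R1 ← R1 − 55/84·R3.
R2 ← R2 − 55/84·R3.
R4 ← R4 + 37/504·R3.
R4 ← R4 / (60649/56400).
R1 ← R1 + 1187/1880·R4.
R2 ← R2 + 247/1880·R4.
R3 ← R3 − 396/1175·R4.
Reading off the reduced rows gives a = 3, b = 4, c = 5, d = 0.

a = 3, b = 4, c = 5, d = 0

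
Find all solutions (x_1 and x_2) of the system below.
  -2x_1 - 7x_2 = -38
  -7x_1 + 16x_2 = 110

x_1 = -2, x_2 = 6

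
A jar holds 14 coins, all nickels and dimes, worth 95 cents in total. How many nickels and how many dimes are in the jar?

nickels: 9, dimes: 5

Let n = nickels, d = dimes.
  n + d = 14
  10d + 5n = 95
Row-reduce the augmented matrix:
R2 ← R2 − 5·R1.
R2 ← R2 / (5).
R1 ← R1 − 1·R2.
Reading off the reduced rows gives n = 9, d = 5.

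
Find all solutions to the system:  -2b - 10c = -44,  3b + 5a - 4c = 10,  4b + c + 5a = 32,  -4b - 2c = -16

Row-reduce the augmented matrix:
Swap R1 and R2.
R1 ← R1 / (5).
R3 ← R3 − 5·R1.
R2 ← R2 / (-2).
R1 ← R1 − 3/5·R2.
R3 ← R3 − 1·R2.
R4 ← R4 + 4·R2.
Swap R3 and R4.
R3 ← R3 / (18).
R1 ← R1 + 19/5·R3.
R2 ← R2 − 5·R3.
R4 reduces to 0 = 0, so the extra equation is consistent.
Reading off the reduced rows gives a = 4, b = 2, c = 4.

a = 4, b = 2, c = 4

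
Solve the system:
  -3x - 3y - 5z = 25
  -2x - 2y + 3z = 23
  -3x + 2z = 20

x = -6, y = -4, z = 1

Row-reduce the augmented matrix:
R1 ← R1 / (-3).
R2 ← R2 + 2·R1.
R3 ← R3 + 3·R1.
Swap R2 and R3.
R2 ← R2 / (3).
R1 ← R1 − 1·R2.
R3 ← R3 / (19/3).
R1 ← R1 + 2/3·R3.
R2 ← R2 − 7/3·R3.
Reading off the reduced rows gives x = -6, y = -4, z = 1.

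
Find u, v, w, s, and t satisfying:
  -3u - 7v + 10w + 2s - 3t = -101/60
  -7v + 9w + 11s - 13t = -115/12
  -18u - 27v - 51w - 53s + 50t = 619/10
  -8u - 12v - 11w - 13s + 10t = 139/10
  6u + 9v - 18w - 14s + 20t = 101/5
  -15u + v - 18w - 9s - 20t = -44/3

u = 6/5, v = -2/3, w = 0, s = -1, t = 1/4

Row-reduce the augmented matrix:
R1 ← R1 / (-3).
R3 ← R3 + 18·R1.
R4 ← R4 + 8·R1.
R5 ← R5 − 6·R1.
R6 ← R6 + 15·R1.
R2 ← R2 / (-7).
R1 ← R1 − 7/3·R2.
R3 ← R3 − 15·R2.
R4 ← R4 − 20/3·R2.
R5 ← R5 + 5·R2.
R6 ← R6 − 36·R2.
R3 ← R3 / (-642/7).
R1 ← R1 + 1/3·R3.
R2 ← R2 + 9/7·R3.
R4 ← R4 + 611/21·R3.
R5 ← R5 + 31/7·R3.
R6 ← R6 + 152/7·R3.
R4 ← R4 / (5090/963).
R1 ← R1 − 3034/963·R4.
R2 ← R2 + 106/107·R4.
R3 ← R3 − 145/321·R4.
R5 ← R5 + 5090/321·R4.
R6 ← R6 − 15209/321·R4.
Swap R5 and R6.
R5 ← R5 / (-35783/2036).
R1 ← R1 − 388/509·R5.
R2 ← R2 + 20/509·R5.
R3 ← R3 − 347/2036·R5.
R4 ← R4 + 2741/2036·R5.
R6 reduces to 0 = 0, so the extra equation is consistent.
Reading off the reduced rows gives u = 6/5, v = -2/3, w = 0, s = -1, t = 1/4.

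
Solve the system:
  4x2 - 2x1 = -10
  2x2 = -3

Row-reduce the augmented matrix:
R1 ← R1 / (-2).
R2 ← R2 / (2).
R1 ← R1 + 2·R2.
Reading off the reduced rows gives x1 = 2, x2 = -3/2.

x1 = 2, x2 = -3/2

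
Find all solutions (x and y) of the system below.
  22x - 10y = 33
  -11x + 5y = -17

Row-reduce:
R1 ← R1 / (22).
R2 ← R2 + 11·R1.
Row 2 reduces to 0 = -1/2, a contradiction. The system is inconsistent.

no solution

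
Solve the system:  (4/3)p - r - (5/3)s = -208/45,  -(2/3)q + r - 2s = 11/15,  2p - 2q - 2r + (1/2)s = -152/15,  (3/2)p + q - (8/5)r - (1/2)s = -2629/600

Row-reduce the augmented matrix:
R1 ← R1 / (4/3).
R3 ← R3 − 2·R1.
R4 ← R4 − 3/2·R1.
R2 ← R2 / (-2/3).
R3 ← R3 + 2·R2.
R4 ← R4 − 1·R2.
R3 ← R3 / (-7/2).
R1 ← R1 + 3/4·R3.
R2 ← R2 + 3/2·R3.
R4 ← R4 − 41/40·R3.
R4 ← R4 / (283/280).
R1 ← R1 + 89/28·R4.
R2 ← R2 + 6/7·R4.
R3 ← R3 + 18/7·R4.
Reading off the reduced rows gives p = -5/4, q = 3/2, r = 12/5, s = 1/3.

p = -5/4, q = 3/2, r = 12/5, s = 1/3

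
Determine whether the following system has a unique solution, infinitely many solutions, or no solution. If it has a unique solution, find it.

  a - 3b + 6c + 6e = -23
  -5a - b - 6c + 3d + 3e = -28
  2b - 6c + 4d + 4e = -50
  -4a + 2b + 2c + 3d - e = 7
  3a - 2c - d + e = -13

a = -2, b = -1, c = 2, d = -3, e = -6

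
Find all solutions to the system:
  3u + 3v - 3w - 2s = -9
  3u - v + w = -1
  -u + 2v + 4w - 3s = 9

Row-reduce:
R1 ← R1 / (3).
R2 ← R2 − 3·R1.
R3 ← R3 + 1·R1.
R2 ← R2 / (-4).
R1 ← R1 − 1·R2.
R3 ← R3 − 3·R2.
R3 ← R3 / (6).
R2 ← R2 + 1·R3.
Rank is 3 with 4 unknowns, leaving s free.

infinitely many solutions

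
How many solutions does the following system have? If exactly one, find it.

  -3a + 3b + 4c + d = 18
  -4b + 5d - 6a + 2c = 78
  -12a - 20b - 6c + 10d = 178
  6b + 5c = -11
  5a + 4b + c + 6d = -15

a = -4, b = -6, c = 5, d = 4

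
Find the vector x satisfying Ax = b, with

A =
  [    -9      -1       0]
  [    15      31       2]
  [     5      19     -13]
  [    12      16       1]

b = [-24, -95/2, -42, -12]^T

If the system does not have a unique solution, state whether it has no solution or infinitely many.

no solution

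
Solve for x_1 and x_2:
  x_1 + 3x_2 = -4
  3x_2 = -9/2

x_1 = 1/2, x_2 = -3/2

Row-reduce the augmented matrix:
R2 ← R2 / (3).
R1 ← R1 − 3·R2.
Reading off the reduced rows gives x_1 = 1/2, x_2 = -3/2.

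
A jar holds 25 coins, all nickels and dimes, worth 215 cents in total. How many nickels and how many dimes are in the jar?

nickels: 7, dimes: 18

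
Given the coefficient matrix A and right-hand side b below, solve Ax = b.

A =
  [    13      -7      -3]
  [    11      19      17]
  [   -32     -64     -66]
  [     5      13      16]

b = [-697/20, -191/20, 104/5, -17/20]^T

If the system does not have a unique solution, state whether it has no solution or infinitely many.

x_1 = -9/4, x_2 = 4/5, x_3 = 0

Row-reduce the augmented matrix:
R1 ← R1 / (13).
R2 ← R2 − 11·R1.
R3 ← R3 + 32·R1.
R4 ← R4 − 5·R1.
R2 ← R2 / (324/13).
R1 ← R1 + 7/13·R2.
R3 ← R3 + 1056/13·R2.
R4 ← R4 − 204/13·R2.
R3 ← R3 / (-262/27).
R1 ← R1 − 31/162·R3.
R2 ← R2 − 127/162·R3.
R4 ← R4 − 131/27·R3.
R4 reduces to 0 = 0, so the extra equation is consistent.
Reading off the reduced rows gives x_1 = -9/4, x_2 = 4/5, x_3 = 0.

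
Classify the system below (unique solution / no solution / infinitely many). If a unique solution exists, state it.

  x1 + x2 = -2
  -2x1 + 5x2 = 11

x1 = -3, x2 = 1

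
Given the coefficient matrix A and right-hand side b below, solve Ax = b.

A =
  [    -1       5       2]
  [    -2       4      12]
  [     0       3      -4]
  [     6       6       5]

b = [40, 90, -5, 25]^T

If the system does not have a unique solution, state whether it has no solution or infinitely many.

x_1 = -5, x_2 = 5, x_3 = 5

Row-reduce the augmented matrix:
R1 ← R1 / (-1).
R2 ← R2 + 2·R1.
R4 ← R4 − 6·R1.
R2 ← R2 / (-6).
R1 ← R1 + 5·R2.
R3 ← R3 − 3·R2.
R4 ← R4 − 36·R2.
Swap R3 and R4.
R3 ← R3 / (65).
R1 ← R1 + 26/3·R3.
R2 ← R2 + 4/3·R3.
R4 reduces to 0 = 0, so the extra equation is consistent.
Reading off the reduced rows gives x_1 = -5, x_2 = 5, x_3 = 5.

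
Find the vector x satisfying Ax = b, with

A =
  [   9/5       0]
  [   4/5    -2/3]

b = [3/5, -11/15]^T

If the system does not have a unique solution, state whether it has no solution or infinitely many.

x_1 = 1/3, x_2 = 3/2

Row-reduce the augmented matrix:
R1 ← R1 / (9/5).
R2 ← R2 − 4/5·R1.
R2 ← R2 / (-2/3).
Reading off the reduced rows gives x_1 = 1/3, x_2 = 3/2.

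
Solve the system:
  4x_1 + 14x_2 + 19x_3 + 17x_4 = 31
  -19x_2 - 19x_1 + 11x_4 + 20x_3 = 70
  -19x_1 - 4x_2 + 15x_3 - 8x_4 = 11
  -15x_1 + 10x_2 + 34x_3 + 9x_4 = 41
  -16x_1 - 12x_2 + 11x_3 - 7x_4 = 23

Row-reduce:
R1 ← R1 / (4).
R2 ← R2 + 19·R1.
R3 ← R3 + 19·R1.
R4 ← R4 + 15·R1.
R5 ← R5 + 16·R1.
R2 ← R2 / (95/2).
R1 ← R1 − 7/2·R2.
R3 ← R3 − 125/2·R2.
R4 ← R4 − 125/2·R2.
R5 ← R5 − 44·R2.
R3 ← R3 / (-1513/38).
R1 ← R1 + 641/190·R3.
R2 ← R2 − 441/190·R3.
R4 ← R4 + 1513/38·R3.
R5 ← R5 + 1437/95·R3.
Swap R4 and R5.
R4 ← R4 / (-43604/7565).
R1 ← R1 − 11759/7565·R4.
R2 ← R2 + 6544/7565·R4.
R3 ← R3 − 1823/1513·R4.
Row 5 reduces to 0 = -1, a contradiction. The system is inconsistent.

no solution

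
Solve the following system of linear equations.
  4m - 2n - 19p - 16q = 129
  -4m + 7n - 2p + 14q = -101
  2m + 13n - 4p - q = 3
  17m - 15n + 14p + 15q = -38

m = 3, n = -1, p = -1, q = -6

Row-reduce the augmented matrix:
R1 ← R1 / (4).
R2 ← R2 + 4·R1.
R3 ← R3 − 2·R1.
R4 ← R4 − 17·R1.
R2 ← R2 / (5).
R1 ← R1 + 1/2·R2.
R3 ← R3 − 14·R2.
R4 ← R4 + 13/2·R2.
R3 ← R3 / (643/10).
R1 ← R1 + 137/20·R3.
R2 ← R2 + 21/5·R3.
R4 ← R4 − 1349/20·R3.
R4 ← R4 / (86397/1286).
R1 ← R1 + 3675/1286·R4.
R2 ← R2 − 272/643·R4.
R3 ← R3 − 126/643·R4.
Reading off the reduced rows gives m = 3, n = -1, p = -1, q = -6.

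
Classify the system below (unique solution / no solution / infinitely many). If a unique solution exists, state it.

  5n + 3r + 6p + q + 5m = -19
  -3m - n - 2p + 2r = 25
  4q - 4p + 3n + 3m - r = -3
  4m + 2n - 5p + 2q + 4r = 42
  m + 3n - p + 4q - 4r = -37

m = -1, n = 2, p = -6, q = -6, r = 6

Row-reduce the augmented matrix:
R1 ← R1 / (5).
R2 ← R2 + 3·R1.
R3 ← R3 − 3·R1.
R4 ← R4 − 4·R1.
R5 ← R5 − 1·R1.
R2 ← R2 / (2).
R1 ← R1 − 1·R2.
R4 ← R4 + 2·R2.
R5 ← R5 − 2·R2.
R3 ← R3 / (-38/5).
R1 ← R1 − 2/5·R3.
R2 ← R2 − 4/5·R3.
R4 ← R4 + 41/5·R3.
R5 ← R5 + 19/5·R3.
R4 ← R4 / (-71/38).
R1 ← R1 − 3/38·R4.
R2 ← R2 − 25/38·R4.
R3 ← R3 + 17/38·R4.
R5 ← R5 − 3/2·R4.
R5 ← R5 / (-17/71).
R1 ← R1 + 155/142·R5.
R2 ← R2 − 649/142·R5.
R3 ← R3 + 117/71·R5.
R4 ← R4 + 320/71·R5.
Reading off the reduced rows gives m = -1, n = 2, p = -6, q = -6, r = 6.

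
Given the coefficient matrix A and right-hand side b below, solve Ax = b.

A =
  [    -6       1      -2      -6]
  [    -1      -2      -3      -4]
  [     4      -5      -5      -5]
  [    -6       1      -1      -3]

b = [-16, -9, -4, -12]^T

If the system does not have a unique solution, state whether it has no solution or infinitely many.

Row-reduce:
R1 ← R1 / (-6).
R2 ← R2 + 1·R1.
R3 ← R3 − 4·R1.
R4 ← R4 + 6·R1.
R2 ← R2 / (-13/6).
R1 ← R1 + 1/6·R2.
R3 ← R3 + 13/3·R2.
R3 ← R3 / (-1).
R1 ← R1 − 7/13·R3.
R2 ← R2 − 16/13·R3.
R4 ← R4 − 1·R3.
Row 4 reduces to 0 = 2, a contradiction. The system is inconsistent.

no solution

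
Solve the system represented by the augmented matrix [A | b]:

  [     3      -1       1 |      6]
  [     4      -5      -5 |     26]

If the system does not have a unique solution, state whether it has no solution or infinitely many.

infinitely many solutions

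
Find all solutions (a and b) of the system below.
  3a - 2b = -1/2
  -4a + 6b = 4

a = 1/2, b = 1

Row-reduce the augmented matrix:
R1 ← R1 / (3).
R2 ← R2 + 4·R1.
R2 ← R2 / (10/3).
R1 ← R1 + 2/3·R2.
Reading off the reduced rows gives a = 1/2, b = 1.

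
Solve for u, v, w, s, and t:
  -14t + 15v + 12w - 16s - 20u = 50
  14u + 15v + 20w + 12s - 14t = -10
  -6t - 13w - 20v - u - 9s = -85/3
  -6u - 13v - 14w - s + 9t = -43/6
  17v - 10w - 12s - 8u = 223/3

u = -1, v = 8/3, w = -3/2, s = -1/2, t = 0

Row-reduce the augmented matrix:
R1 ← R1 / (-20).
R2 ← R2 − 14·R1.
R3 ← R3 + 1·R1.
R4 ← R4 + 6·R1.
R5 ← R5 + 8·R1.
R2 ← R2 / (51/2).
R1 ← R1 + 3/4·R2.
R3 ← R3 + 83/4·R2.
R4 ← R4 + 35/2·R2.
R5 ← R5 − 11·R2.
R3 ← R3 / (485/51).
R1 ← R1 − 4/17·R3.
R2 ← R2 − 284/255·R3.
R4 ← R4 − 482/255·R3.
R5 ← R5 + 6898/255·R3.
R4 ← R4 / (2837/485).
R1 ← R1 − 98/97·R4.
R2 ← R2 − 444/485·R4.
R3 ← R3 + 77/97·R4.
R5 ← R5 + 13298/485·R4.
R5 ← R5 / (-652572/14185).
R1 ← R1 − 4322/14185·R5.
R2 ← R2 − 4762/2837·R5.
R3 ← R3 + 33387/14185·R5.
R4 ← R4 − 4291/14185·R5.
Reading off the reduced rows gives u = -1, v = 8/3, w = -3/2, s = -1/2, t = 0.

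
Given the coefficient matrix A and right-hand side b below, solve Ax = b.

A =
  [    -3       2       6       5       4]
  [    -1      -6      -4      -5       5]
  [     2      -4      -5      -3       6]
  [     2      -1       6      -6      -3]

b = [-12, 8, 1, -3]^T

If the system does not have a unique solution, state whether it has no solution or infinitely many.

Row-reduce:
R1 ← R1 / (-3).
R2 ← R2 + 1·R1.
R3 ← R3 − 2·R1.
R4 ← R4 − 2·R1.
R2 ← R2 / (-20/3).
R1 ← R1 + 2/3·R2.
R3 ← R3 + 8/3·R2.
R4 ← R4 − 1/3·R2.
R3 ← R3 / (7/5).
R1 ← R1 + 7/5·R3.
R2 ← R2 − 9/10·R3.
R4 ← R4 − 97/10·R3.
R4 ← R4 / (-333/14).
R1 ← R1 − 2·R4.
R2 ← R2 + 13/14·R4.
R3 ← R3 − 15/7·R4.
Rank is 4 with 5 unknowns, leaving x_5 free.

infinitely many solutions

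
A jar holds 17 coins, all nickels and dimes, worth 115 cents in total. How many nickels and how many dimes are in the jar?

Let n = nickels, d = dimes.
  n + d = 17
  5n + 10d = 115
From equation 1: n = 17 − d.
Substitute into equation 2 and solve: d = 6.
Then n = 11.

nickels: 11, dimes: 6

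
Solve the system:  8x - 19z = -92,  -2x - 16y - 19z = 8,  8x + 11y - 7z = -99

x = -2, y = -5, z = 4

Row-reduce the augmented matrix:
R1 ← R1 / (8).
R2 ← R2 + 2·R1.
R3 ← R3 − 8·R1.
R2 ← R2 / (-16).
R3 ← R3 − 11·R2.
R3 ← R3 / (-277/64).
R1 ← R1 + 19/8·R3.
R2 ← R2 − 95/64·R3.
Reading off the reduced rows gives x = -2, y = -5, z = 4.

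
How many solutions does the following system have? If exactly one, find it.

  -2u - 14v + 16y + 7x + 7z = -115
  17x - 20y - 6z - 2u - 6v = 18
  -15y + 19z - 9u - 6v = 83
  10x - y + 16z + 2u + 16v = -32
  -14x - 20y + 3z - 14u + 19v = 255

Row-reduce the augmented matrix:
R1 ← R1 / (7).
R2 ← R2 − 17·R1.
R4 ← R4 − 10·R1.
R5 ← R5 + 14·R1.
R2 ← R2 / (-412/7).
R1 ← R1 − 16/7·R2.
R3 ← R3 + 15·R2.
R4 ← R4 + 167/7·R2.
R5 ← R5 − 12·R2.
R3 ← R3 / (10243/412).
R1 ← R1 − 11/103·R3.
R2 ← R2 − 161/412·R3.
R4 ← R4 − 6313/412·R3.
R5 ← R5 − 1268/103·R3.
R4 ← R4 / (99303/10243).
R1 ← R1 + 1362/10243·R4.
R2 ← R2 − 1069/10243·R4.
R3 ← R3 + 4008/10243·R4.
R5 ← R5 + 129066/10243·R4.
R5 ← R5 / (1515179/33101).
R1 ← R1 + 13474/33101·R5.
R2 ← R2 + 61744/99303·R5.
R3 ← R3 − 26260/33101·R5.
R4 ← R4 − 335422/99303·R5.
Reading off the reduced rows gives x = -4, y = -4, z = -1, u = -6, v = 2.

x = -4, y = -4, z = -1, u = -6, v = 2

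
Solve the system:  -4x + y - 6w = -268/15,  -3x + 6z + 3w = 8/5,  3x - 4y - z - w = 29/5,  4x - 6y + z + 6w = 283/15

Row-reduce the augmented matrix:
R1 ← R1 / (-4).
R2 ← R2 + 3·R1.
R3 ← R3 − 3·R1.
R4 ← R4 − 4·R1.
R2 ← R2 / (-3/4).
R1 ← R1 + 1/4·R2.
R3 ← R3 + 13/4·R2.
R4 ← R4 + 5·R2.
R3 ← R3 / (-27).
R1 ← R1 + 2·R3.
R2 ← R2 + 8·R3.
R4 ← R4 + 39·R3.
R4 ← R4 / (44/9).
R1 ← R1 − 49/27·R4.
R2 ← R2 − 34/27·R4.
R3 ← R3 − 38/27·R4.
Reading off the reduced rows gives x = 8/3, y = 0, z = 1, w = 6/5.

x = 8/3, y = 0, z = 1, w = 6/5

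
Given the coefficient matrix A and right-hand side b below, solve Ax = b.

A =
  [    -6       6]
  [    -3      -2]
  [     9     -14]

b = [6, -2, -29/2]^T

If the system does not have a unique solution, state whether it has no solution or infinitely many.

no solution

Row-reduce:
R1 ← R1 / (-6).
R2 ← R2 + 3·R1.
R3 ← R3 − 9·R1.
R2 ← R2 / (-5).
R1 ← R1 + 1·R2.
R3 ← R3 + 5·R2.
Row 3 reduces to 0 = -1/2, a contradiction. The system is inconsistent.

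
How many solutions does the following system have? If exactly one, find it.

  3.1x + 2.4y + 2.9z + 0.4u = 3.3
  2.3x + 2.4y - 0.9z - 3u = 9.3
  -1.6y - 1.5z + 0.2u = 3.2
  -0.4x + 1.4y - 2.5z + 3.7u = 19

x = 3, y = 2, z = -4, u = 2

Row-reduce the augmented matrix:
R1 ← R1 / (31/10).
R2 ← R2 − 23/10·R1.
R4 ← R4 + 2/5·R1.
R2 ← R2 / (96/155).
R1 ← R1 − 24/31·R2.
R3 ← R3 + 8/5·R2.
R4 ← R4 − 53/31·R2.
R3 ← R3 / (-563/60).
R1 ← R1 − 19/4·R3.
R2 ← R2 + 473/96·R3.
R4 ← R4 − 3023/480·R3.
R4 ← R4 / (65489/9008).
R1 ← R1 − 45/1126·R4.
R2 ← R2 + 8611/9008·R4.
R3 ← R3 − 499/563·R4.
Reading off the reduced rows gives x = 3, y = 2, z = -4, u = 2.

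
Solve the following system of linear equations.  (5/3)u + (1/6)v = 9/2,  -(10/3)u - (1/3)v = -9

Row-reduce:
R1 ← R1 / (5/3).
R2 ← R2 + 10/3·R1.
Rank is 1 with 2 unknowns, leaving v free.

infinitely many solutions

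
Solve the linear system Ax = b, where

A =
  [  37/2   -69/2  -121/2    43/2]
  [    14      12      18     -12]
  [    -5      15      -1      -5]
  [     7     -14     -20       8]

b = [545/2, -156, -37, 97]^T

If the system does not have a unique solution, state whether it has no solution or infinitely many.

Row-reduce:
R1 ← R1 / (37/2).
R2 ← R2 − 14·R1.
R3 ← R3 + 5·R1.
R4 ← R4 − 7·R1.
R2 ← R2 / (1410/37).
R1 ← R1 + 69/37·R2.
R3 ← R3 − 210/37·R2.
R4 ← R4 + 35/37·R2.
R3 ← R3 / (-1262/47).
R1 ← R1 + 7/47·R3.
R2 ← R2 − 236/141·R3.
R4 ← R4 − 631/141·R3.
Rank is 3 with 4 unknowns, leaving x_4 free.

infinitely many solutions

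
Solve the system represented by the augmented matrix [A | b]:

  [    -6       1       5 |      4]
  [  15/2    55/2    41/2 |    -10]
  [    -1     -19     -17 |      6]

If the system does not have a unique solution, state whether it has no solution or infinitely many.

no solution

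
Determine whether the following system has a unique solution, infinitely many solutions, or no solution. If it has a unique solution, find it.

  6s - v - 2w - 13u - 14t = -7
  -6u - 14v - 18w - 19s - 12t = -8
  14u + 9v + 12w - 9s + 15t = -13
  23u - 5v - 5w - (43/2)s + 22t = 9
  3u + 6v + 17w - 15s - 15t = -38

no solution

Row-reduce:
R1 ← R1 / (-13).
R2 ← R2 + 6·R1.
R3 ← R3 − 14·R1.
R4 ← R4 − 23·R1.
R5 ← R5 − 3·R1.
R2 ← R2 / (-176/13).
R1 ← R1 − 1/13·R2.
R3 ← R3 − 103/13·R2.
R4 ← R4 + 88/13·R2.
R5 ← R5 − 75/13·R2.
R3 ← R3 / (-13/88).
R1 ← R1 − 5/88·R3.
R2 ← R2 − 111/88·R3.
R5 ← R5 − 815/88·R3.
Swap R4 and R5.
R4 ← R4 / (-25499/26).
R1 ← R1 + 84/13·R4.
R2 ← R2 + 1675/13·R4.
R3 ← R3 − 2689/26·R4.
Row 5 reduces to 0 = -1, a contradiction. The system is inconsistent.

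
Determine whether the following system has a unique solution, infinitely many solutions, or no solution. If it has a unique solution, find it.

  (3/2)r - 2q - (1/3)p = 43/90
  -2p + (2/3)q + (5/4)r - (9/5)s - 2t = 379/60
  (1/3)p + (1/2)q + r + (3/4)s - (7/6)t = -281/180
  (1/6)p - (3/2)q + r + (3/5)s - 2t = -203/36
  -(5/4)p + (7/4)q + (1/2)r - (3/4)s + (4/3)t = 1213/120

p = -7/3, q = 3/2, r = 9/5, s = -4/3, t = 2

Row-reduce the augmented matrix:
R1 ← R1 / (-1/3).
R2 ← R2 + 2·R1.
R3 ← R3 − 1/3·R1.
R4 ← R4 − 1/6·R1.
R5 ← R5 + 5/4·R1.
R2 ← R2 / (38/3).
R1 ← R1 − 6·R2.
R3 ← R3 + 3/2·R2.
R4 ← R4 + 5/2·R2.
R5 ← R5 − 37/4·R2.
R3 ← R3 / (481/304).
R1 ← R1 + 63/76·R3.
R2 ← R2 + 93/152·R3.
R4 ← R4 − 67/304·R3.
R5 ← R5 − 325/608·R3.
R4 ← R4 / (327/1924).
R1 ← R1 − 2727/2405·R4.
R2 ← R2 − 63/962·R4.
R3 ← R3 − 816/2405·R4.
R5 ← R5 − 567/1480·R4.
R5 ← R5 / (26897/3270).
R1 ← R1 − 8112/545·R5.
R2 ← R2 − 16/109·R5.
R3 ← R3 − 5728/1635·R5.
R4 ← R4 + 12694/981·R5.
Reading off the reduced rows gives p = -7/3, q = 3/2, r = 9/5, s = -4/3, t = 2.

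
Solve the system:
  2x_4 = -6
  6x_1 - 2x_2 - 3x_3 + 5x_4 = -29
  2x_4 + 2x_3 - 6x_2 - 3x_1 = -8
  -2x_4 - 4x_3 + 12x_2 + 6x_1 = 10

infinitely many solutions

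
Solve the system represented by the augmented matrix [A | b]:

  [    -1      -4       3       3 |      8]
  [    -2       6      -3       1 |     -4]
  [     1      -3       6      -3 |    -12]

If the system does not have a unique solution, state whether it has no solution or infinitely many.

infinitely many solutions

Row-reduce:
R1 ← R1 / (-1).
R2 ← R2 + 2·R1.
R3 ← R3 − 1·R1.
R2 ← R2 / (14).
R1 ← R1 − 4·R2.
R3 ← R3 + 7·R2.
R3 ← R3 / (9/2).
R1 ← R1 + 3/7·R3.
R2 ← R2 + 9/14·R3.
Rank is 3 with 4 unknowns, leaving x_4 free.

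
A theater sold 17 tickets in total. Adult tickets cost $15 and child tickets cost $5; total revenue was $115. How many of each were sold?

adult tickets: 3, child tickets: 14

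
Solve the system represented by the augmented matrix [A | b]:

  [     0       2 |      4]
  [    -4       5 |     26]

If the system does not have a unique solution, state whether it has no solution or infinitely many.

x_1 = -4, x_2 = 2

Row-reduce the augmented matrix:
Swap R1 and R2.
R1 ← R1 / (-4).
R2 ← R2 / (2).
R1 ← R1 + 5/4·R2.
Reading off the reduced rows gives x_1 = -4, x_2 = 2.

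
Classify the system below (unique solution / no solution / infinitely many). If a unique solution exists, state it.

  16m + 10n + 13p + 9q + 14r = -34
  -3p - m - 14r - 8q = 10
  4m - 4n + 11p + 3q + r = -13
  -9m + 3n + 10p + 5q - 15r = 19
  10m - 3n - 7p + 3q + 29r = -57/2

no solution

Row-reduce:
R1 ← R1 / (16).
R2 ← R2 + 1·R1.
R3 ← R3 − 4·R1.
R4 ← R4 + 9·R1.
R5 ← R5 − 10·R1.
R2 ← R2 / (5/8).
R1 ← R1 − 5/8·R2.
R3 ← R3 + 13/2·R2.
R4 ← R4 − 69/8·R2.
R5 ← R5 + 37/4·R2.
R3 ← R3 / (-15).
R1 ← R1 − 3·R3.
R2 ← R2 + 7/2·R3.
R4 ← R4 − 95/2·R3.
R5 ← R5 + 95/2·R3.
R4 ← R4 / (-1948/15).
R1 ← R1 + 183/25·R4.
R2 ← R2 − 448/75·R4.
R3 ← R3 − 383/75·R4.
R5 ← R5 − 1948/15·R4.
Row 5 reduces to 0 = 1/2, a contradiction. The system is inconsistent.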